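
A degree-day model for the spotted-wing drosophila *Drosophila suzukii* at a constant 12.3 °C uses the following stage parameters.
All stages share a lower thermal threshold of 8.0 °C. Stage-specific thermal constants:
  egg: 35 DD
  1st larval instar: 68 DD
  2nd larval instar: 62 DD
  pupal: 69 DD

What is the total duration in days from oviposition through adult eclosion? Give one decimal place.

Daily accumulation at 12.3 °C = 12.3 − 8.0 = 4.3 DD/day.
Total K = 35 + 68 + 62 + 69 = 234 DD.
Total duration = 234 / 4.3 = 54.419 ≈ 54.4 days.

54.4 days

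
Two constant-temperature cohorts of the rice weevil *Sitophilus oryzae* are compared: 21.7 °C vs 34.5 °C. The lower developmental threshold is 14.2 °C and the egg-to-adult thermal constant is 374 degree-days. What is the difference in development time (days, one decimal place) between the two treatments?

At 21.7 °C: 374 / (21.7 − 14.2) = 374 / 7.5 = 49.867 d.
At 34.5 °C: 374 / (34.5 − 14.2) = 374 / 20.3 = 18.424 d.
Difference = |49.867 − 18.424| = 31.443 ≈ 31.4 days.

31.4 days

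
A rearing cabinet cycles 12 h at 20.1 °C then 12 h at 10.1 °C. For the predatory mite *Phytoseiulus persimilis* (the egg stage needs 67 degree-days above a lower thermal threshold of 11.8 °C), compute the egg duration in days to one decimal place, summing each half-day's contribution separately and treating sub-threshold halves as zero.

16.1 days

Day half: max(0, 20.1 − 11.8) × 0.5 = 8.3 × 0.5 = 4.15 DD.
Night half: max(0, 10.1 − 11.8) × 0.5 = 0.0 × 0.5 = 0.00 DD.
Per 24 h: 4.15 DD/day.
Duration = 67 / 4.15 = 16.145 ≈ 16.1 days.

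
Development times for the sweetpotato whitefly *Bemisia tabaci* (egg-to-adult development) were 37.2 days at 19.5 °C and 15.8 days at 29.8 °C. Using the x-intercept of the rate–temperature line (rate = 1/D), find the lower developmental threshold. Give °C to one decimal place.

Equal thermal constants: D₁(T₁ − T_b) = D₂(T₂ − T_b).
37.2·(19.5 − T_b) = 15.8·(29.8 − T_b)
T_b = (37.2·19.5 − 15.8·29.8) / (37.2 − 15.8) = 254.56 / 21.4 = 11.895 °C ≈ 11.9 °C.

11.9 °C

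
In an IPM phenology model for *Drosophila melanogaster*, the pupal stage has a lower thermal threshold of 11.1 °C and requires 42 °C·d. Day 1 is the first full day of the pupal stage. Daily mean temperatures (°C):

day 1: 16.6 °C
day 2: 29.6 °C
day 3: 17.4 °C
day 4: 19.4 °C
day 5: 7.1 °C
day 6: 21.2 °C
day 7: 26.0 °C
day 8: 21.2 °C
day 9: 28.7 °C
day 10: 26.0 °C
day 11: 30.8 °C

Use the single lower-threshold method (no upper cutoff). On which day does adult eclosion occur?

Daily DD above 11.1 °C: 5.5, 18.5, 6.3, 8.3, 0.0, 10.1, 14.9, 10.1, 17.6, 14.9, 19.7.
Cumulative: 5.5, 24.0, 30.3, 38.6, 38.6, 48.7, 63.6, 73.7, 91.3, 106.2, 125.9.
The total first reaches 42 DD on day 6.

day 6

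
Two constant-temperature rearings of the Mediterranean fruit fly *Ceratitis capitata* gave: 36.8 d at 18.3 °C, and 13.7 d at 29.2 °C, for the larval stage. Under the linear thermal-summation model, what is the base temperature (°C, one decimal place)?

Under the model K = D·(T − T_b), so D₁·(T₁ − T_b) = D₂·(T₂ − T_b).
36.8·(18.3 − T_b) = 13.7·(29.2 − T_b)
T_b = (36.8·18.3 − 13.7·29.2) / (36.8 − 13.7) = 273.40 / 23.1 = 11.835 °C ≈ 11.8 °C.

11.8 °C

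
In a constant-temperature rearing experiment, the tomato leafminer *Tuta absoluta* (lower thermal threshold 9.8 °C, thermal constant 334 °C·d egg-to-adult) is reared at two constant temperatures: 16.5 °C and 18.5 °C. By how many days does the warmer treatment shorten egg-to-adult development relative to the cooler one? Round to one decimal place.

11.5 days

At 16.5 °C: 334 / (16.5 − 9.8) = 334 / 6.7 = 49.851 d.
At 18.5 °C: 334 / (18.5 − 9.8) = 334 / 8.7 = 38.391 d.
Difference = |49.851 − 38.391| = 11.460 ≈ 11.5 days.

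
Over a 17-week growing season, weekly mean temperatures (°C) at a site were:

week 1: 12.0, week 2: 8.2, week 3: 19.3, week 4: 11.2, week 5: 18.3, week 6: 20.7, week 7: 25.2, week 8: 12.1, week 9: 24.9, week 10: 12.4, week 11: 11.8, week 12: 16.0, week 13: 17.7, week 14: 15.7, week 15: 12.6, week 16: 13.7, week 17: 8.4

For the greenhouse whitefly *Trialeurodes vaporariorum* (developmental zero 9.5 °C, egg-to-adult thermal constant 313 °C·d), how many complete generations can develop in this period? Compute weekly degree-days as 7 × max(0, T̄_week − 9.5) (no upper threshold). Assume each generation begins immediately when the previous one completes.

2 generations

Weekly DD (7 × max(0, T̄ − 9.5)): 17.5, 0.0, 68.6, 11.9, 61.6, 78.4, 109.9, 18.2, 107.8, 20.3, 16.1, 45.5, 57.4, 43.4, 21.7, 29.4, 0.0.
Season total = 707.7 DD.
Complete generations = ⌊707.7 / 313⌋ = 2.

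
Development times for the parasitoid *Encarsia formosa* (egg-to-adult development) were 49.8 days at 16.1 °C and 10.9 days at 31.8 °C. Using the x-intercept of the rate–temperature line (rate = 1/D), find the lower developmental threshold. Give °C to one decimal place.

Linear rate model ⇒ the product D·(T − T_b) is constant across temperatures.
49.8·(16.1 − T_b) = 10.9·(31.8 − T_b)
T_b = (49.8·16.1 − 10.9·31.8) / (49.8 − 10.9) = 455.16 / 38.9 = 11.701 °C ≈ 11.7 °C.

11.7 °C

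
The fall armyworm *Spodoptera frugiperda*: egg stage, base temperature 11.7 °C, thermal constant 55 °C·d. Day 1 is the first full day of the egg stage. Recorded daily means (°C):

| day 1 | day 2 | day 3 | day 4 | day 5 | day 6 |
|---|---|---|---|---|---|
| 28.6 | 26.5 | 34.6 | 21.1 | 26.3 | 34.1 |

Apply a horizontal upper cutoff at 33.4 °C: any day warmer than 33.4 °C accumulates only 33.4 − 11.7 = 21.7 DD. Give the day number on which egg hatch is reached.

Daily DD above 11.7 °C (capped at 21.7): 16.9, 14.8, 21.7, 9.4, 14.6, 21.7.
Cumulative: 16.9, 31.7, 53.4, 62.8, 77.4, 99.1.
The total first reaches 55 DD on day 4.

day 4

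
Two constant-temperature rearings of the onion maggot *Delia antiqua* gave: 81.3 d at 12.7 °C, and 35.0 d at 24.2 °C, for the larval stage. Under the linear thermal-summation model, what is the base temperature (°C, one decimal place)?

Under the model K = D·(T − T_b), so D₁·(T₁ − T_b) = D₂·(T₂ − T_b).
81.3·(12.7 − T_b) = 35.0·(24.2 − T_b)
T_b = (81.3·12.7 − 35.0·24.2) / (81.3 − 35.0) = 185.51 / 46.3 = 4.007 °C ≈ 4.0 °C.

4.0 °C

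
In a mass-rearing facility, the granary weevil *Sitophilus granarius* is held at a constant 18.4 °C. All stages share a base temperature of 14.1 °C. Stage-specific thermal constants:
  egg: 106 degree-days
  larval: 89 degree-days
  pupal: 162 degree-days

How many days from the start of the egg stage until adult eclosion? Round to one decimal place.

83.0 days

Daily accumulation at 18.4 °C = 18.4 − 14.1 = 4.3 DD/day.
Total K = 106 + 89 + 162 = 357 DD.
Total duration = 357 / 4.3 = 83.023 ≈ 83.0 days.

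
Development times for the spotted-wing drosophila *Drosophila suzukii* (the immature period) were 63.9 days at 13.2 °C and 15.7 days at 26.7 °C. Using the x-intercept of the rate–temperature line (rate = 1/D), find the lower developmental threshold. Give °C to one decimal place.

8.8 °C

Under the model K = D·(T − T_b), so D₁·(T₁ − T_b) = D₂·(T₂ − T_b).
63.9·(13.2 − T_b) = 15.7·(26.7 − T_b)
T_b = (63.9·13.2 − 15.7·26.7) / (63.9 − 15.7) = 424.29 / 48.2 = 8.803 °C ≈ 8.8 °C.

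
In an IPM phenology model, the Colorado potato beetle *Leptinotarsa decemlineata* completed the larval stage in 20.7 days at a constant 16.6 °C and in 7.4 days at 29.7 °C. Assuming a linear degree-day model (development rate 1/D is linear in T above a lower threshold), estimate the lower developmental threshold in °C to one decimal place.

Under the model K = D·(T − T_b), so D₁·(T₁ − T_b) = D₂·(T₂ − T_b).
20.7·(16.6 − T_b) = 7.4·(29.7 − T_b)
T_b = (20.7·16.6 − 7.4·29.7) / (20.7 − 7.4) = 123.84 / 13.3 = 9.311 °C ≈ 9.3 °C.

9.3 °C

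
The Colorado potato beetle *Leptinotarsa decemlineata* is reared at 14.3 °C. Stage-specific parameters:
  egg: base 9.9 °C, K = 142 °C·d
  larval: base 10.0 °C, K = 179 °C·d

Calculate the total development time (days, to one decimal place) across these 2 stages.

73.9 days

egg: 142 / (14.3 − 9.9) = 142 / 4.4 = 32.273 d.
larval: 179 / (14.3 − 10.0) = 179 / 4.3 = 41.628 d.
Sum = 73.901 ≈ 73.9 days.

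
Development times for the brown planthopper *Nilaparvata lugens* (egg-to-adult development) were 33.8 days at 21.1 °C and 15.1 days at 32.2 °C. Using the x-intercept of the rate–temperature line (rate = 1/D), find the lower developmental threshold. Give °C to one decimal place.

12.1 °C

Equal thermal constants: D₁(T₁ − T_b) = D₂(T₂ − T_b).
33.8·(21.1 − T_b) = 15.1·(32.2 − T_b)
T_b = (33.8·21.1 − 15.1·32.2) / (33.8 − 15.1) = 226.96 / 18.7 = 12.137 °C ≈ 12.1 °C.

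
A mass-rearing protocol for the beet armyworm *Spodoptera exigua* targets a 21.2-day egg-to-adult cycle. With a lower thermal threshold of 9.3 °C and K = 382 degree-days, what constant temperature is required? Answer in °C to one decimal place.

Required daily accumulation = 382 / 21.2 = 18.019 DD/day.
T = T_base + 18.019 = 9.3 + 18.019 = 27.319 ≈ 27.3 °C.

27.3 °C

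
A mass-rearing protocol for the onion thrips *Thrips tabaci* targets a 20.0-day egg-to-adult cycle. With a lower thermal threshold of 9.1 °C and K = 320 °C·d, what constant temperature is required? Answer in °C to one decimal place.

Required daily accumulation = 320 / 20.0 = 16.000 DD/day.
T = T_base + 16.000 = 9.1 + 16.000 = 25.100 ≈ 25.1 °C.

25.1 °C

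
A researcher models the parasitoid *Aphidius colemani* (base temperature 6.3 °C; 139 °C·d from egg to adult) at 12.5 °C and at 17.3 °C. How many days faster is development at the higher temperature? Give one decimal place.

9.8 days

At 12.5 °C: 139 / (12.5 − 6.3) = 139 / 6.2 = 22.419 d.
At 17.3 °C: 139 / (17.3 − 6.3) = 139 / 11.0 = 12.636 d.
Difference = |22.419 − 12.636| = 9.783 ≈ 9.8 days.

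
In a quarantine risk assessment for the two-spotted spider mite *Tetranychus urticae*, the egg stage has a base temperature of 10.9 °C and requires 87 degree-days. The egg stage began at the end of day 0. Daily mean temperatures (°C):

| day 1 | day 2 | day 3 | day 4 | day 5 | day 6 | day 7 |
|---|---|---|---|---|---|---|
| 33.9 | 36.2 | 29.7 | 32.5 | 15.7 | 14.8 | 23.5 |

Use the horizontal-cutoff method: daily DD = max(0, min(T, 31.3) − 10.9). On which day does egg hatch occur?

Daily DD above 10.9 °C (capped at 20.4): 20.4, 20.4, 18.8, 20.4, 4.8, 3.9, 12.6.
Cumulative: 20.4, 40.8, 59.6, 80.0, 84.8, 88.7, 101.3.
The total first reaches 87 DD on day 6.

day 6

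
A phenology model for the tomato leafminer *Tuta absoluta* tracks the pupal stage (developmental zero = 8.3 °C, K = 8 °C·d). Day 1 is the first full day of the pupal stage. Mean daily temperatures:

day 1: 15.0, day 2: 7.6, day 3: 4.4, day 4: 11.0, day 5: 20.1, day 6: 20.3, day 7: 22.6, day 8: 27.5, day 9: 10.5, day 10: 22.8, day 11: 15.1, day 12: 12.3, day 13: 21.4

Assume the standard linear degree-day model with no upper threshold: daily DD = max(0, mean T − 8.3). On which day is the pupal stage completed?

Daily DD above 8.3 °C: 6.7, 0.0, 0.0, 2.7, 11.8, 12.0, 14.3, 19.2, 2.2, 14.5, 6.8, 4.0, 13.1.
Cumulative: 6.7, 6.7, 6.7, 9.4, 21.2, 33.2, 47.5, 66.7, 68.9, 83.4, 90.2, 94.2, 107.3.
The total first reaches 8 DD on day 4.

day 4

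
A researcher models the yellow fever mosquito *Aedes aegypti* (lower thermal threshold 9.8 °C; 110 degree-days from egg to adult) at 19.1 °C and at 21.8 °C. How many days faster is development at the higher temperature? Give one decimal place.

2.7 days

At 19.1 °C: 110 / (19.1 − 9.8) = 110 / 9.3 = 11.828 d.
At 21.8 °C: 110 / (21.8 − 9.8) = 110 / 12.0 = 9.167 d.
Difference = |11.828 − 9.167| = 2.661 ≈ 2.7 days.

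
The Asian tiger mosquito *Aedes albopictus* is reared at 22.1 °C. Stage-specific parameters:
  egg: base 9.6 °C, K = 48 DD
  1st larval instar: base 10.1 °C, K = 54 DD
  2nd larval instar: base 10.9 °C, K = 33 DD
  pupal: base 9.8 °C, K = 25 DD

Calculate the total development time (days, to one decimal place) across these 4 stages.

13.3 days

egg: 48 / (22.1 − 9.6) = 48 / 12.5 = 3.840 d.
1st larval instar: 54 / (22.1 − 10.1) = 54 / 12.0 = 4.500 d.
2nd larval instar: 33 / (22.1 − 10.9) = 33 / 11.2 = 2.946 d.
pupal: 25 / (22.1 − 9.8) = 25 / 12.3 = 2.033 d.
Sum = 13.319 ≈ 13.3 days.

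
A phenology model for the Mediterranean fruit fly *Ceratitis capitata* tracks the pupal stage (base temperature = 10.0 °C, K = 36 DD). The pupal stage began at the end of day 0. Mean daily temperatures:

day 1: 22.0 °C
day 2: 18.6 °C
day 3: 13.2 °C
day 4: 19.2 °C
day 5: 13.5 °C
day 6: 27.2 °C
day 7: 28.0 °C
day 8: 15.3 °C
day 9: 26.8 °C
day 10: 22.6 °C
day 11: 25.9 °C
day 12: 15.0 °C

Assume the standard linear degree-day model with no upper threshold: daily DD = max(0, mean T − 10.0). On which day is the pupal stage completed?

day 5

Daily DD above 10.0 °C: 12.0, 8.6, 3.2, 9.2, 3.5, 17.2, 18.0, 5.3, 16.8, 12.6, 15.9, 5.0.
Cumulative: 12.0, 20.6, 23.8, 33.0, 36.5, 53.7, 71.7, 77.0, 93.8, 106.4, 122.3, 127.3.
The total first reaches 36 DD on day 5.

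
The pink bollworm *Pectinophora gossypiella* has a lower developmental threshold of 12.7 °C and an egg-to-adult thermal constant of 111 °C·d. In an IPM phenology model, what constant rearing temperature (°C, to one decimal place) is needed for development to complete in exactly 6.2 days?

Required daily accumulation = 111 / 6.2 = 17.903 DD/day.
T = T_base + 17.903 = 12.7 + 17.903 = 30.603 ≈ 30.6 °C.

30.6 °C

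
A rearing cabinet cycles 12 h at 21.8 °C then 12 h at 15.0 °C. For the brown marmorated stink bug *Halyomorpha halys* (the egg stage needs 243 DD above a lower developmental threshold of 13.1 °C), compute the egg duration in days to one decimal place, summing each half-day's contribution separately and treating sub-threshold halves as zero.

Day half: max(0, 21.8 − 13.1) × 0.5 = 8.7 × 0.5 = 4.35 DD.
Night half: max(0, 15.0 − 13.1) × 0.5 = 1.9 × 0.5 = 0.95 DD.
Per 24 h: 5.30 DD/day.
Duration = 243 / 5.30 = 45.849 ≈ 45.8 days.

45.8 days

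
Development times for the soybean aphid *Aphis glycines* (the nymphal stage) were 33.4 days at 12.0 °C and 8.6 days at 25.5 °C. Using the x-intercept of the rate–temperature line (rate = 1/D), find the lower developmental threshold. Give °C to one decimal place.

7.3 °C

Equal thermal constants: D₁(T₁ − T_b) = D₂(T₂ − T_b).
33.4·(12.0 − T_b) = 8.6·(25.5 − T_b)
T_b = (33.4·12.0 − 8.6·25.5) / (33.4 − 8.6) = 181.50 / 24.8 = 7.319 °C ≈ 7.3 °C.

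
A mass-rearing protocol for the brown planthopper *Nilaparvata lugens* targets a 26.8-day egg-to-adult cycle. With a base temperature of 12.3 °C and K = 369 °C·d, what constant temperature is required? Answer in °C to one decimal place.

26.1 °C

Required daily accumulation = 369 / 26.8 = 13.769 DD/day.
T = T_base + 13.769 = 12.3 + 13.769 = 26.069 ≈ 26.1 °C.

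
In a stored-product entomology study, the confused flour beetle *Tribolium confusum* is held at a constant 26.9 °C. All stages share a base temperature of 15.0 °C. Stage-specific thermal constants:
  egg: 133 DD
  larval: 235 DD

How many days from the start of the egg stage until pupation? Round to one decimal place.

30.9 days

Daily accumulation at 26.9 °C = 26.9 − 15.0 = 11.9 DD/day.
Total K = 133 + 235 = 368 DD.
Total duration = 368 / 11.9 = 30.924 ≈ 30.9 days.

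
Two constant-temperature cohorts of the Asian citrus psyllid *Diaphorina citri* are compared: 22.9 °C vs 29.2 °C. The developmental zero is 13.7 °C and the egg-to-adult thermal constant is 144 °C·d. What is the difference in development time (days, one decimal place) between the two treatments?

At 22.9 °C: 144 / (22.9 − 13.7) = 144 / 9.2 = 15.652 d.
At 29.2 °C: 144 / (29.2 − 13.7) = 144 / 15.5 = 9.290 d.
Difference = |15.652 − 9.290| = 6.362 ≈ 6.4 days.

6.4 days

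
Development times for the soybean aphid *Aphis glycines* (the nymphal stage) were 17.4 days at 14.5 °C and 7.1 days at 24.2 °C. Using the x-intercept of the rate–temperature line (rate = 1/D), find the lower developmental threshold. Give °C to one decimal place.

7.8 °C

Under the model K = D·(T − T_b), so D₁·(T₁ − T_b) = D₂·(T₂ − T_b).
17.4·(14.5 − T_b) = 7.1·(24.2 − T_b)
T_b = (17.4·14.5 − 7.1·24.2) / (17.4 − 7.1) = 80.48 / 10.3 = 7.814 °C ≈ 7.8 °C.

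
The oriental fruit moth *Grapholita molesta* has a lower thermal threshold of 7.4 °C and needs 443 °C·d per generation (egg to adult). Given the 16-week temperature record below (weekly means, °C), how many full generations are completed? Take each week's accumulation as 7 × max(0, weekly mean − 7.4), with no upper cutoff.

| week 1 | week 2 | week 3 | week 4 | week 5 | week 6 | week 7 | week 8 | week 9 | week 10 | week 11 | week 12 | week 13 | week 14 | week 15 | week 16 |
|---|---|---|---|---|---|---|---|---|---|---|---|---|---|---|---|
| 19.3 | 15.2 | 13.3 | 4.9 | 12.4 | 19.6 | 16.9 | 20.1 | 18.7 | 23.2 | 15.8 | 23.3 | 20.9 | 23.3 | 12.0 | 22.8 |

2 generations

Weekly DD (7 × max(0, T̄ − 7.4)): 83.3, 54.6, 41.3, 0.0, 35.0, 85.4, 66.5, 88.9, 79.1, 110.6, 58.8, 111.3, 94.5, 111.3, 32.2, 107.8.
Season total = 1160.6 DD.
Complete generations = ⌊1160.6 / 443⌋ = 2.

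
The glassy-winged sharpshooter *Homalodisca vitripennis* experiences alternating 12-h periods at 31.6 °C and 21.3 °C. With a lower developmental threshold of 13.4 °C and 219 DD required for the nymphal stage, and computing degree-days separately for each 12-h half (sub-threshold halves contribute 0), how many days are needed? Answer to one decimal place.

16.8 days

Day half: max(0, 31.6 − 13.4) × 0.5 = 18.2 × 0.5 = 9.10 DD.
Night half: max(0, 21.3 − 13.4) × 0.5 = 7.9 × 0.5 = 3.95 DD.
Per 24 h: 13.05 DD/day.
Duration = 219 / 13.05 = 16.782 ≈ 16.8 days.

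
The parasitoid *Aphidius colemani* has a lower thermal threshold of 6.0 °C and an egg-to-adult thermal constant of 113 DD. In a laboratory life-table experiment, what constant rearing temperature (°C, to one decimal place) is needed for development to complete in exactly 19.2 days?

Required daily accumulation = 113 / 19.2 = 5.885 DD/day.
T = T_base + 5.885 = 6.0 + 5.885 = 11.885 ≈ 11.9 °C.

11.9 °C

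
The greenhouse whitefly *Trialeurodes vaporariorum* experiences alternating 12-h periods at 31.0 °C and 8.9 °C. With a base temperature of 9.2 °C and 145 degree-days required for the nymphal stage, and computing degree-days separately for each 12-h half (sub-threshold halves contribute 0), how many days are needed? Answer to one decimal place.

Day half: max(0, 31.0 − 9.2) × 0.5 = 21.8 × 0.5 = 10.90 DD.
Night half: max(0, 8.9 − 9.2) × 0.5 = 0.0 × 0.5 = 0.00 DD.
Per 24 h: 10.90 DD/day.
Duration = 145 / 10.90 = 13.303 ≈ 13.3 days.

13.3 days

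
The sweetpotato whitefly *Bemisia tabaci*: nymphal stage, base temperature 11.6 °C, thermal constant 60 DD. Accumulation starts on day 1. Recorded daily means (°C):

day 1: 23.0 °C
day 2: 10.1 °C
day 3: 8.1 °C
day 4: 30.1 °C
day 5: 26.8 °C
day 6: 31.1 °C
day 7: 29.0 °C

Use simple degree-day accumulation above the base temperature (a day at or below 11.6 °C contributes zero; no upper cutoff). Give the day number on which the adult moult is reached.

day 6

Daily DD above 11.6 °C: 11.4, 0.0, 0.0, 18.5, 15.2, 19.5, 17.4.
Cumulative: 11.4, 11.4, 11.4, 29.9, 45.1, 64.6, 82.0.
The total first reaches 60 DD on day 6.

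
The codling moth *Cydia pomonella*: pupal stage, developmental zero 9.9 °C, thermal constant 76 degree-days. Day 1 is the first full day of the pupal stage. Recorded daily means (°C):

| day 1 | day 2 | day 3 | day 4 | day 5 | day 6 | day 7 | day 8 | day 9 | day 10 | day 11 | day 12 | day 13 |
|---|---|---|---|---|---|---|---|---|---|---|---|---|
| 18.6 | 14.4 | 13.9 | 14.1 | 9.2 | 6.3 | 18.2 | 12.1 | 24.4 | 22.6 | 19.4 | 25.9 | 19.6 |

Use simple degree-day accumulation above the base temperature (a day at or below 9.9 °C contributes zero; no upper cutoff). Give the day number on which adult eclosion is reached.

day 12

Daily DD above 9.9 °C: 8.7, 4.5, 4.0, 4.2, 0.0, 0.0, 8.3, 2.2, 14.5, 12.7, 9.5, 16.0, 9.7.
Cumulative: 8.7, 13.2, 17.2, 21.4, 21.4, 21.4, 29.7, 31.9, 46.4, 59.1, 68.6, 84.6, 94.3.
The total first reaches 76 DD on day 12.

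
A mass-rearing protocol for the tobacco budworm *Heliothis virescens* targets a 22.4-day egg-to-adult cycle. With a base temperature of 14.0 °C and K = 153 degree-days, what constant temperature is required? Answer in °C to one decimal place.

20.8 °C

Required daily accumulation = 153 / 22.4 = 6.830 DD/day.
T = T_base + 6.830 = 14.0 + 6.830 = 20.830 ≈ 20.8 °C.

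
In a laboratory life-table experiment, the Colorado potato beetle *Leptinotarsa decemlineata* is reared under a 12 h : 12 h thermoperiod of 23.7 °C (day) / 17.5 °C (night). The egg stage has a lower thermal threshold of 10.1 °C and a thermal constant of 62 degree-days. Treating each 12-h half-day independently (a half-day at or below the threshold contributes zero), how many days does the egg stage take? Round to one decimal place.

Day half: max(0, 23.7 − 10.1) × 0.5 = 13.6 × 0.5 = 6.80 DD.
Night half: max(0, 17.5 − 10.1) × 0.5 = 7.4 × 0.5 = 3.70 DD.
Per 24 h: 10.50 DD/day.
Duration = 62 / 10.50 = 5.905 ≈ 5.9 days.

5.9 days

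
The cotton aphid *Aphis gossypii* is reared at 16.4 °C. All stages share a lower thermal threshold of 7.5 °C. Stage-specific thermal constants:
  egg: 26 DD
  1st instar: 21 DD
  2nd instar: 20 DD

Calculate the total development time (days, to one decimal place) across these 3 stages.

Daily accumulation at 16.4 °C = 16.4 − 7.5 = 8.9 DD/day.
Total K = 26 + 21 + 20 = 67 DD.
Total duration = 67 / 8.9 = 7.528 ≈ 7.5 days.

7.5 days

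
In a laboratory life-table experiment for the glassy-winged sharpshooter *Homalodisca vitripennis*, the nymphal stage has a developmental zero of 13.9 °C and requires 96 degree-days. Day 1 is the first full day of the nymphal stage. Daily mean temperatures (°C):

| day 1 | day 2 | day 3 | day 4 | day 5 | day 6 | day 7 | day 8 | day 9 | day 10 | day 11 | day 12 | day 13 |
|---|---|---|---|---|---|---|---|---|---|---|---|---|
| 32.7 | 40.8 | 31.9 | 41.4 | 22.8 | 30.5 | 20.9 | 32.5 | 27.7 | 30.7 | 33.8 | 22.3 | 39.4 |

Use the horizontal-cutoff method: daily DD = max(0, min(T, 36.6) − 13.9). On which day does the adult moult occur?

Daily DD above 13.9 °C (capped at 22.7): 18.8, 22.7, 18.0, 22.7, 8.9, 16.6, 7.0, 18.6, 13.8, 16.8, 19.9, 8.4, 22.7.
Cumulative: 18.8, 41.5, 59.5, 82.2, 91.1, 107.7, 114.7, 133.3, 147.1, 163.9, 183.8, 192.2, 214.9.
The total first reaches 96 DD on day 6.

day 6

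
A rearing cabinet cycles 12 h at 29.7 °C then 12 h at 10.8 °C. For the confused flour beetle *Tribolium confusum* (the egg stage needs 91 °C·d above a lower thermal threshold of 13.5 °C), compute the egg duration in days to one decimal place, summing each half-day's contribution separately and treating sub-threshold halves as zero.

Day half: max(0, 29.7 − 13.5) × 0.5 = 16.2 × 0.5 = 8.10 DD.
Night half: max(0, 10.8 − 13.5) × 0.5 = 0.0 × 0.5 = 0.00 DD.
Per 24 h: 8.10 DD/day.
Duration = 91 / 8.10 = 11.235 ≈ 11.2 days.

11.2 days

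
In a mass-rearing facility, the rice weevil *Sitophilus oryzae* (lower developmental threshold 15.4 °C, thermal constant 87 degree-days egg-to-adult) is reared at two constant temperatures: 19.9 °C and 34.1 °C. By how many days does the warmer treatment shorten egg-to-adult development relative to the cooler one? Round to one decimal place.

At 19.9 °C: 87 / (19.9 − 15.4) = 87 / 4.5 = 19.333 d.
At 34.1 °C: 87 / (34.1 − 15.4) = 87 / 18.7 = 4.652 d.
Difference = |19.333 − 4.652| = 14.681 ≈ 14.7 days.

14.7 days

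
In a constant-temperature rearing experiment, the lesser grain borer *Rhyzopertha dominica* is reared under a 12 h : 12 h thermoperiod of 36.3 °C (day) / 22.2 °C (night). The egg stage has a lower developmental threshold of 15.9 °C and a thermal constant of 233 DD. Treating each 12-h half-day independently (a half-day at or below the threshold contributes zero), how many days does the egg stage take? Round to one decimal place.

Day half: max(0, 36.3 − 15.9) × 0.5 = 20.4 × 0.5 = 10.20 DD.
Night half: max(0, 22.2 − 15.9) × 0.5 = 6.3 × 0.5 = 3.15 DD.
Per 24 h: 13.35 DD/day.
Duration = 233 / 13.35 = 17.453 ≈ 17.5 days.

17.5 days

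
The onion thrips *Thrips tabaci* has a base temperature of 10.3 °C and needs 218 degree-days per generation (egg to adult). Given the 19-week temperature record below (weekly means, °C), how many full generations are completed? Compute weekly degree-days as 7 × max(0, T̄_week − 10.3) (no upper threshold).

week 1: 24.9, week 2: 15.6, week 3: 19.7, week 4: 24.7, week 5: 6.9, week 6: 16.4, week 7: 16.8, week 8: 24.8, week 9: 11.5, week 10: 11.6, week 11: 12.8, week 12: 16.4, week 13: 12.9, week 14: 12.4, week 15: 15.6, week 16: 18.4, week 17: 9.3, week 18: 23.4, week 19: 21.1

3 generations

Weekly DD (7 × max(0, T̄ − 10.3)): 102.2, 37.1, 65.8, 100.8, 0.0, 42.7, 45.5, 101.5, 8.4, 9.1, 17.5, 42.7, 18.2, 14.7, 37.1, 56.7, 0.0, 91.7, 75.6.
Season total = 867.3 DD.
Complete generations = ⌊867.3 / 218⌋ = 3.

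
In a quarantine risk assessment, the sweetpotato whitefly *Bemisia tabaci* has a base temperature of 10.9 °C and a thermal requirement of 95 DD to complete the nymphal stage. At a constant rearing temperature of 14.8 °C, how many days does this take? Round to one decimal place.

24.4 days

Daily accumulation = 14.8 − 10.9 = 3.9 DD/day.
Duration = 95 / 3.9 = 24.359 ≈ 24.4 days.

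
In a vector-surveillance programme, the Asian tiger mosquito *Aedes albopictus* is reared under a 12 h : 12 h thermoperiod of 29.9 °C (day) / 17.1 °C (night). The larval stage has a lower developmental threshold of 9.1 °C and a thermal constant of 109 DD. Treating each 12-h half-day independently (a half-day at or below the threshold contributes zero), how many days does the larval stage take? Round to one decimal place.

Day half: max(0, 29.9 − 9.1) × 0.5 = 20.8 × 0.5 = 10.40 DD.
Night half: max(0, 17.1 − 9.1) × 0.5 = 8.0 × 0.5 = 4.00 DD.
Per 24 h: 14.40 DD/day.
Duration = 109 / 14.40 = 7.569 ≈ 7.6 days.

7.6 days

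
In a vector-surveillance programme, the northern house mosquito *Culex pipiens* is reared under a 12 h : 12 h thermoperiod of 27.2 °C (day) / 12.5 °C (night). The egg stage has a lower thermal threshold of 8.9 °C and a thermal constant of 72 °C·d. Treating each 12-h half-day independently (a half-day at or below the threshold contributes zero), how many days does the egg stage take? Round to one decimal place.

Day half: max(0, 27.2 − 8.9) × 0.5 = 18.3 × 0.5 = 9.15 DD.
Night half: max(0, 12.5 − 8.9) × 0.5 = 3.6 × 0.5 = 1.80 DD.
Per 24 h: 10.95 DD/day.
Duration = 72 / 10.95 = 6.575 ≈ 6.6 days.

6.6 days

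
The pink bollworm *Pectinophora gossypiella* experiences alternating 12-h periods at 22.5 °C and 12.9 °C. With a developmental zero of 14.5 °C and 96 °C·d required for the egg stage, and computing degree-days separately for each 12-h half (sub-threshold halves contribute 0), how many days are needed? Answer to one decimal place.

Day half: max(0, 22.5 − 14.5) × 0.5 = 8.0 × 0.5 = 4.00 DD.
Night half: max(0, 12.9 − 14.5) × 0.5 = 0.0 × 0.5 = 0.00 DD.
Per 24 h: 4.00 DD/day.
Duration = 96 / 4.00 = 24.000 ≈ 24.0 days.

24.0 days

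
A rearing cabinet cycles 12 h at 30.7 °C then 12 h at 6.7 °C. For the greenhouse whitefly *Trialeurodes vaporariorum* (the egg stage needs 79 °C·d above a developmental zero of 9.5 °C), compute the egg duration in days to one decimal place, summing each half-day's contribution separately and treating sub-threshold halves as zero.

Day half: max(0, 30.7 − 9.5) × 0.5 = 21.2 × 0.5 = 10.60 DD.
Night half: max(0, 6.7 − 9.5) × 0.5 = 0.0 × 0.5 = 0.00 DD.
Per 24 h: 10.60 DD/day.
Duration = 79 / 10.60 = 7.453 ≈ 7.5 days.

7.5 days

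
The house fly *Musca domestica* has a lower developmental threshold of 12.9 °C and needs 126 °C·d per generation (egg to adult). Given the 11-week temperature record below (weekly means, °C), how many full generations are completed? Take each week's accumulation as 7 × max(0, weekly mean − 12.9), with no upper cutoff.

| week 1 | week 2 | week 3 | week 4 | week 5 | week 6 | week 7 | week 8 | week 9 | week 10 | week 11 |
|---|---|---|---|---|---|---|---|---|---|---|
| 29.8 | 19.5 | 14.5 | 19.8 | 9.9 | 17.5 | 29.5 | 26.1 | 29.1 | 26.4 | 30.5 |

6 generations

Weekly DD (7 × max(0, T̄ − 12.9)): 118.3, 46.2, 11.2, 48.3, 0.0, 32.2, 116.2, 92.4, 113.4, 94.5, 123.2.
Season total = 795.9 DD.
Complete generations = ⌊795.9 / 126⌋ = 6.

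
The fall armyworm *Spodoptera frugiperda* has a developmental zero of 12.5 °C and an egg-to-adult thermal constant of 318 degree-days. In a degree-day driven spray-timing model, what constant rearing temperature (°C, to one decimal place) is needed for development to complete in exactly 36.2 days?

Required daily accumulation = 318 / 36.2 = 8.785 DD/day.
T = T_base + 8.785 = 12.5 + 8.785 = 21.285 ≈ 21.3 °C.

21.3 °C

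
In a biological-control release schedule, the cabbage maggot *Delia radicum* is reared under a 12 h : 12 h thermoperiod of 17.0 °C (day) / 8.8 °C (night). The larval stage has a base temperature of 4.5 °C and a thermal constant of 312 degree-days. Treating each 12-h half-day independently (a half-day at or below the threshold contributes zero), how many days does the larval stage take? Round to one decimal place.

37.1 days

Day half: max(0, 17.0 − 4.5) × 0.5 = 12.5 × 0.5 = 6.25 DD.
Night half: max(0, 8.8 − 4.5) × 0.5 = 4.3 × 0.5 = 2.15 DD.
Per 24 h: 8.40 DD/day.
Duration = 312 / 8.40 = 37.143 ≈ 37.1 days.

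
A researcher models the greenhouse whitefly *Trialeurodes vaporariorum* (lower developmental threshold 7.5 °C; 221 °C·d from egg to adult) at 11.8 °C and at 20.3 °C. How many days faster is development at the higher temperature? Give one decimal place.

34.1 days

At 11.8 °C: 221 / (11.8 − 7.5) = 221 / 4.3 = 51.395 d.
At 20.3 °C: 221 / (20.3 − 7.5) = 221 / 12.8 = 17.266 d.
Difference = |51.395 − 17.266| = 34.130 ≈ 34.1 days.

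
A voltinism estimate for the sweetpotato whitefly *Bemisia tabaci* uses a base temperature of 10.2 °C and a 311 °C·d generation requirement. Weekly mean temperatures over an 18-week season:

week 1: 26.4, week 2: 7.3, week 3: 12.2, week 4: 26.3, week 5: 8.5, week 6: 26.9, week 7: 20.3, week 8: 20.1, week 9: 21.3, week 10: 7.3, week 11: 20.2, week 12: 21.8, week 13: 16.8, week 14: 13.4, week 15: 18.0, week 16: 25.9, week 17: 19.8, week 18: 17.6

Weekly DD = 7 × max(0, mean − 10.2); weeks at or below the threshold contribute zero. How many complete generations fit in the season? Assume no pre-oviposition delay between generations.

3 generations

Weekly DD (7 × max(0, T̄ − 10.2)): 113.4, 0.0, 14.0, 112.7, 0.0, 116.9, 70.7, 69.3, 77.7, 0.0, 70.0, 81.2, 46.2, 22.4, 54.6, 109.9, 67.2, 51.8.
Season total = 1078.0 DD.
Complete generations = ⌊1078.0 / 311⌋ = 3.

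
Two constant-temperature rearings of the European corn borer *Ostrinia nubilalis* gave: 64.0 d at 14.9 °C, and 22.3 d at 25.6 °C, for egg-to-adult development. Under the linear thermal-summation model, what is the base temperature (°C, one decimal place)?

9.2 °C

Equal thermal constants: D₁(T₁ − T_b) = D₂(T₂ − T_b).
64.0·(14.9 − T_b) = 22.3·(25.6 − T_b)
T_b = (64.0·14.9 − 22.3·25.6) / (64.0 − 22.3) = 382.72 / 41.7 = 9.178 °C ≈ 9.2 °C.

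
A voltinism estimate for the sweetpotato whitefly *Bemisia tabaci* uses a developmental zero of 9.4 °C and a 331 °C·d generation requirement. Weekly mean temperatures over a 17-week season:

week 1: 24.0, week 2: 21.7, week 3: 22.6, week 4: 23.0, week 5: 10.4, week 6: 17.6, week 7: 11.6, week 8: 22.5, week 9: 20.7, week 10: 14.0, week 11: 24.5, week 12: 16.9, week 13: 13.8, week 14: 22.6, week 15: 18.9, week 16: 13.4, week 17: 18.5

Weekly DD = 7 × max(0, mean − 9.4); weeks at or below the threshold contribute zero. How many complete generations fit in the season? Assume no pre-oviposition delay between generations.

3 generations

Weekly DD (7 × max(0, T̄ − 9.4)): 102.2, 86.1, 92.4, 95.2, 7.0, 57.4, 15.4, 91.7, 79.1, 32.2, 105.7, 52.5, 30.8, 92.4, 66.5, 28.0, 63.7.
Season total = 1098.3 DD.
Complete generations = ⌊1098.3 / 331⌋ = 3.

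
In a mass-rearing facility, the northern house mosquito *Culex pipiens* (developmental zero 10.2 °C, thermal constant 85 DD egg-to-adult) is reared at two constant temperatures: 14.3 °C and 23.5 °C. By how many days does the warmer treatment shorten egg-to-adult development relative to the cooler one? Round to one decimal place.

14.3 days

At 14.3 °C: 85 / (14.3 − 10.2) = 85 / 4.1 = 20.732 d.
At 23.5 °C: 85 / (23.5 − 10.2) = 85 / 13.3 = 6.391 d.
Difference = |20.732 − 6.391| = 14.341 ≈ 14.3 days.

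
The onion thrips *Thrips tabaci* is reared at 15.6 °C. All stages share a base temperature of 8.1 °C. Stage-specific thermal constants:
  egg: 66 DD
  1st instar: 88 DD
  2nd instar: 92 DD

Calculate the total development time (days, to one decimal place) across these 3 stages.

32.8 days

Daily accumulation at 15.6 °C = 15.6 − 8.1 = 7.5 DD/day.
Total K = 66 + 88 + 92 = 246 DD.
Total duration = 246 / 7.5 = 32.800 ≈ 32.8 days.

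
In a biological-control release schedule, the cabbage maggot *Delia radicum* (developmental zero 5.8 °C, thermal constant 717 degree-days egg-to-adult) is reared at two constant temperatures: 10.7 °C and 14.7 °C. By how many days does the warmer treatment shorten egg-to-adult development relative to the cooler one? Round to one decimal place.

65.8 days

At 10.7 °C: 717 / (10.7 − 5.8) = 717 / 4.9 = 146.327 d.
At 14.7 °C: 717 / (14.7 − 5.8) = 717 / 8.9 = 80.562 d.
Difference = |146.327 − 80.562| = 65.765 ≈ 65.8 days.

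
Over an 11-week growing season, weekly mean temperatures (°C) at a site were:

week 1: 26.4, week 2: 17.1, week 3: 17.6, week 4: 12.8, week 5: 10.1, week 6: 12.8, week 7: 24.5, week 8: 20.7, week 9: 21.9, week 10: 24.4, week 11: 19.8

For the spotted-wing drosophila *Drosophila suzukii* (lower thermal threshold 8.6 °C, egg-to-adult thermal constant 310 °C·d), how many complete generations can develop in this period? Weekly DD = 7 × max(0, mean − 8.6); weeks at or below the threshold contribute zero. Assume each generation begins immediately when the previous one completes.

Weekly DD (7 × max(0, T̄ − 8.6)): 124.6, 59.5, 63.0, 29.4, 10.5, 29.4, 111.3, 84.7, 93.1, 110.6, 78.4.
Season total = 794.5 DD.
Complete generations = ⌊794.5 / 310⌋ = 2.

2 generations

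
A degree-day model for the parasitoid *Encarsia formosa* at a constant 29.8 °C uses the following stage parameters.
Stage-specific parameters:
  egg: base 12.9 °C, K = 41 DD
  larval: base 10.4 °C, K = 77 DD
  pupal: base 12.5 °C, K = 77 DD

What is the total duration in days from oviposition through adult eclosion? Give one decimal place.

egg: 41 / (29.8 − 12.9) = 41 / 16.9 = 2.426 d.
larval: 77 / (29.8 − 10.4) = 77 / 19.4 = 3.969 d.
pupal: 77 / (29.8 − 12.5) = 77 / 17.3 = 4.451 d.
Sum = 10.846 ≈ 10.8 days.

10.8 days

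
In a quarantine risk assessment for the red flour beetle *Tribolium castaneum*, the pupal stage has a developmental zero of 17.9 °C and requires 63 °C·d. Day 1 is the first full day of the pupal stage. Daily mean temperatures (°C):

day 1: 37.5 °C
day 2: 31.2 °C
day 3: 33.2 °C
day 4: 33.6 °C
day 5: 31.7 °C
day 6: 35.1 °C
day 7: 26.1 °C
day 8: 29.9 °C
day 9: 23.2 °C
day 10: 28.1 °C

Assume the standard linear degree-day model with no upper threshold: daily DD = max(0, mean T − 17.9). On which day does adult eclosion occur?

day 4

Daily DD above 17.9 °C: 19.6, 13.3, 15.3, 15.7, 13.8, 17.2, 8.2, 12.0, 5.3, 10.2.
Cumulative: 19.6, 32.9, 48.2, 63.9, 77.7, 94.9, 103.1, 115.1, 120.4, 130.6.
The total first reaches 63 DD on day 4.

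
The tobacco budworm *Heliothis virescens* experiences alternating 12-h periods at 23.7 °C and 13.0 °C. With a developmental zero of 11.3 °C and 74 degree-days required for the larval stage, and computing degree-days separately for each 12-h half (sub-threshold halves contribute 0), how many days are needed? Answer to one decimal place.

Day half: max(0, 23.7 − 11.3) × 0.5 = 12.4 × 0.5 = 6.20 DD.
Night half: max(0, 13.0 − 11.3) × 0.5 = 1.7 × 0.5 = 0.85 DD.
Per 24 h: 7.05 DD/day.
Duration = 74 / 7.05 = 10.496 ≈ 10.5 days.

10.5 days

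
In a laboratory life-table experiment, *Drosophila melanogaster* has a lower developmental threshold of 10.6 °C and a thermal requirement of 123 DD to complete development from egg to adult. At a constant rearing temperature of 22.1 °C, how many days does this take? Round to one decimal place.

10.7 days

Daily accumulation = 22.1 − 10.6 = 11.5 DD/day.
Duration = 123 / 11.5 = 10.696 ≈ 10.7 days.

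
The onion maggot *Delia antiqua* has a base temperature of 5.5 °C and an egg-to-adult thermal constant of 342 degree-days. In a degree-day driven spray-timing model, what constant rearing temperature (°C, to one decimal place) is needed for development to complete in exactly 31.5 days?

16.4 °C

Required daily accumulation = 342 / 31.5 = 10.857 DD/day.
T = T_base + 10.857 = 5.5 + 10.857 = 16.357 ≈ 16.4 °C.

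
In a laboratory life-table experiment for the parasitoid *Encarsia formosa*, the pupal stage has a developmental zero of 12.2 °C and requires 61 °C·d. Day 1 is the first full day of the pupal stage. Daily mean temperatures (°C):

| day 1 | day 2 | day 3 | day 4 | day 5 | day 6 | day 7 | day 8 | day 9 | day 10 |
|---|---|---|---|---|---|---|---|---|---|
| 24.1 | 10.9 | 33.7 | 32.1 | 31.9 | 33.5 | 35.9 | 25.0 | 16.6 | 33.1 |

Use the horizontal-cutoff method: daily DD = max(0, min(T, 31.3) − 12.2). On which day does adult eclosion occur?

day 5

Daily DD above 12.2 °C (capped at 19.1): 11.9, 0.0, 19.1, 19.1, 19.1, 19.1, 19.1, 12.8, 4.4, 19.1.
Cumulative: 11.9, 11.9, 31.0, 50.1, 69.2, 88.3, 107.4, 120.2, 124.6, 143.7.
The total first reaches 61 DD on day 5.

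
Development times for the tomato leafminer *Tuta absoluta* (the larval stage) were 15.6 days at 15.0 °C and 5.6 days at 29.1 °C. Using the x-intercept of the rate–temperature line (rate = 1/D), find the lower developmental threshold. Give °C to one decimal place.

7.1 °C

Equal thermal constants: D₁(T₁ − T_b) = D₂(T₂ − T_b).
15.6·(15.0 − T_b) = 5.6·(29.1 − T_b)
T_b = (15.6·15.0 − 5.6·29.1) / (15.6 − 5.6) = 71.04 / 10.0 = 7.104 °C ≈ 7.1 °C.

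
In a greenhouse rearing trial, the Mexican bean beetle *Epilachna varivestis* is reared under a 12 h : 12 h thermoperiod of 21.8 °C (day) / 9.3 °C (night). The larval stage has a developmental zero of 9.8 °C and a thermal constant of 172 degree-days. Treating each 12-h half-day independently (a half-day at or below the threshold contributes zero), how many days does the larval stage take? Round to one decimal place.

Day half: max(0, 21.8 − 9.8) × 0.5 = 12.0 × 0.5 = 6.00 DD.
Night half: max(0, 9.3 − 9.8) × 0.5 = 0.0 × 0.5 = 0.00 DD.
Per 24 h: 6.00 DD/day.
Duration = 172 / 6.00 = 28.667 ≈ 28.7 days.

28.7 days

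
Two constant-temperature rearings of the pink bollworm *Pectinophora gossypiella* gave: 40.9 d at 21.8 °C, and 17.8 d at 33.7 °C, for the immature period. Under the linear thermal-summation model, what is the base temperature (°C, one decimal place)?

Linear rate model ⇒ the product D·(T − T_b) is constant across temperatures.
40.9·(21.8 − T_b) = 17.8·(33.7 − T_b)
T_b = (40.9·21.8 − 17.8·33.7) / (40.9 − 17.8) = 291.76 / 23.1 = 12.630 °C ≈ 12.6 °C.

12.6 °C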